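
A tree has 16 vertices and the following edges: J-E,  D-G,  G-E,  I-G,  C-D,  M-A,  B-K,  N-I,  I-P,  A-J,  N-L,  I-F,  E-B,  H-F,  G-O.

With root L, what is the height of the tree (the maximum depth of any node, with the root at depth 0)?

7

M sits deepest: L-N-I-G-E-J-A-M — 7 edges from the root.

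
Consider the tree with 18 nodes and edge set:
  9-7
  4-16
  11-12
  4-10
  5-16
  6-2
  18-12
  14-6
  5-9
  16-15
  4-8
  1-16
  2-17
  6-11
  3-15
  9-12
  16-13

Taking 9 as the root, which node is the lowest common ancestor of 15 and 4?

Path 15→root: 15 16 5 9; path 4→root: 4 16 5 9.
First common node: 16.

16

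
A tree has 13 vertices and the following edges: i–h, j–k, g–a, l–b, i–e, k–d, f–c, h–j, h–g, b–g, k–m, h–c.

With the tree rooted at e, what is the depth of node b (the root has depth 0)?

4

Path from e to b: e – i – h – g – b, which has 4 edges.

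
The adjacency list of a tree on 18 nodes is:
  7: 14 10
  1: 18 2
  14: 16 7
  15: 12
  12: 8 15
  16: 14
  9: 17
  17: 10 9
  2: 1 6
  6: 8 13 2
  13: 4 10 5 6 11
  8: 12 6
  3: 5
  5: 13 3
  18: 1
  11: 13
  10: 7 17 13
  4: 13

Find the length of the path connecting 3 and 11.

3 - 5 - 13 - 11: 3 edges.

3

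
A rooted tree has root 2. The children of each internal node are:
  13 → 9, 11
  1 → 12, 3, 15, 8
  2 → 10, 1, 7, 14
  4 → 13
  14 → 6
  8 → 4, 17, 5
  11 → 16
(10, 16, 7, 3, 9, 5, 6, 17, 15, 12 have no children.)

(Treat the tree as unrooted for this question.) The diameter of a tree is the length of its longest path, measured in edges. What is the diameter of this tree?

8

BFS from 6 reaches 16 last, at distance 8; BFS from 16 confirms no node is farther.
Path: 6 - 14 - 2 - 1 - 8 - 4 - 13 - 11 - 16.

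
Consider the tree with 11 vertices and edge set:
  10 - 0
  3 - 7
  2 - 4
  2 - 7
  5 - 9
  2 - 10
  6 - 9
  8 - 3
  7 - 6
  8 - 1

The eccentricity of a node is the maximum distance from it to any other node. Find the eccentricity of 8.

5

Distances from 8 peak at 5, attained at 0 (5 also at distance 5).
8-3-7-2-10-0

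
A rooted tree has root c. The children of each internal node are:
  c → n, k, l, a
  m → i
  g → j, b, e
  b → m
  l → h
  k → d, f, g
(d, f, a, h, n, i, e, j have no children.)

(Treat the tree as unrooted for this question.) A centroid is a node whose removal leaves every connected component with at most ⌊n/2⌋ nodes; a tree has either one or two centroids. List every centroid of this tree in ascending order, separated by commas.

Delete k: the remaining components have sizes 6, 5, 1, 1. Max 6 ≤ 7, so k is a centroid.
No neighbour of k does as well, so k is the unique centroid.

k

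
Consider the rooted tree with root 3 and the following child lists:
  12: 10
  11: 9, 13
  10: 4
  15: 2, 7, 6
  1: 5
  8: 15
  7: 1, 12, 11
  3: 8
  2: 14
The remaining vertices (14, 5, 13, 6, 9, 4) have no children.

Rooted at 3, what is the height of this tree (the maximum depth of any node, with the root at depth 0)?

6

The longest root-to-leaf path is 3 – 8 – 15 – 7 – 12 – 10 – 4 (6 edges).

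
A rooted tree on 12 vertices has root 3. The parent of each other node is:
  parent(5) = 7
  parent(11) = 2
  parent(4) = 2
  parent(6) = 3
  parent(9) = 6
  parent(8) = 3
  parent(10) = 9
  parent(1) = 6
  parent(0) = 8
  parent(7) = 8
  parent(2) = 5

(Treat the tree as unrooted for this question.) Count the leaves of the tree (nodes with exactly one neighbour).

5

Exactly 5 nodes have a single neighbour: 0, 1, 4, 10, 11.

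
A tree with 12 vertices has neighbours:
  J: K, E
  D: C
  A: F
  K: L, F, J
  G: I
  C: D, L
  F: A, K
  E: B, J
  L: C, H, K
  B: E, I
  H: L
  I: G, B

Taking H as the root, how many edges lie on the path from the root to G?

H → L → K → J → E → B → I → G — 7 edges.

7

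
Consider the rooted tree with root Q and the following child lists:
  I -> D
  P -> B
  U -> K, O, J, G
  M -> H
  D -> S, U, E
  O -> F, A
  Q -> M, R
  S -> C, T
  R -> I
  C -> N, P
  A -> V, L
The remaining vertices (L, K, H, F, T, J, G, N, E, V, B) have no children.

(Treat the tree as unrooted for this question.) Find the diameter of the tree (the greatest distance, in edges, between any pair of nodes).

Starting from H, a farthest node is V at distance 9.
One longest path: H – M – Q – R – I – D – U – O – A – V.
So the diameter is 9.

9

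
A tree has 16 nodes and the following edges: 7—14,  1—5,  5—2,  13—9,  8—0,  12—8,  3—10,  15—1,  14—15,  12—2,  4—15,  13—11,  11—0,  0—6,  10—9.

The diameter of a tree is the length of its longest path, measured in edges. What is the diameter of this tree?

A longest path is 7-14-15-1-5-2-12-8-0-11-13-9-10-3, with 13 edges.

13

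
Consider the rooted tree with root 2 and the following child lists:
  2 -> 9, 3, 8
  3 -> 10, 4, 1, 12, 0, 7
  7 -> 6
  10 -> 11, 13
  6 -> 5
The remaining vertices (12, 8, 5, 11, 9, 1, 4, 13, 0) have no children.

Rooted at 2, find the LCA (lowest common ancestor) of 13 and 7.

3

Ancestors of 13 (toward the root): 13, 10, 3, 2.
Ancestors of 7: 7, 3, 2.
The deepest node appearing in both lists is 3.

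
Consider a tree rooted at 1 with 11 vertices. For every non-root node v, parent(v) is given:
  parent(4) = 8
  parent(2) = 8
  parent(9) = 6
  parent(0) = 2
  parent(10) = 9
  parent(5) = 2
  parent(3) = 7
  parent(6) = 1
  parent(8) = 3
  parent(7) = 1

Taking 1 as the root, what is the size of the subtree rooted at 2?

3

The subtree rooted at 2 contains: 2, 0, 5 — 3 nodes.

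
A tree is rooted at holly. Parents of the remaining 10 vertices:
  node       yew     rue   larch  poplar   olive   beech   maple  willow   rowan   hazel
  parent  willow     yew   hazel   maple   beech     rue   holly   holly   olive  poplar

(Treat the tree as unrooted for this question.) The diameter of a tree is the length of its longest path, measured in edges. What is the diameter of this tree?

10

Starting from rowan, a farthest node is larch at distance 10.
One longest path: rowan - olive - beech - rue - yew - willow - holly - maple - poplar - hazel - larch.
So the diameter is 10.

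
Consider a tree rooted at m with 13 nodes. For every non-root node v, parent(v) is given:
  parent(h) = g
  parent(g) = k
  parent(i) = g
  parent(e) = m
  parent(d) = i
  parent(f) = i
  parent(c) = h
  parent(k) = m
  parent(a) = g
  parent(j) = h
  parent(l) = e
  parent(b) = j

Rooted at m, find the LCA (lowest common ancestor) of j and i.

j's ancestor chain is j, h, g, k, m and i's is i, g, k, m; they first meet at g.

g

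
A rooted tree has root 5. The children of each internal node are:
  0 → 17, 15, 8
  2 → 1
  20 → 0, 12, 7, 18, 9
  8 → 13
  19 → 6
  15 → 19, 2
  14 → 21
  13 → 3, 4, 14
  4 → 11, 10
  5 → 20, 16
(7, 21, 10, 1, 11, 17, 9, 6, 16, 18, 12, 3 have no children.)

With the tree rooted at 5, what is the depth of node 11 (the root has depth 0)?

6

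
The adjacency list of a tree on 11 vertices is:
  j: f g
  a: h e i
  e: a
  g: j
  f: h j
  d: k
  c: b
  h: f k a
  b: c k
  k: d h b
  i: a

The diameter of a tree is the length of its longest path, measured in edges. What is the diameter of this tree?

6

BFS from g reaches c last, at distance 6; BFS from c confirms no node is farther.
Path: g – j – f – h – k – b – c.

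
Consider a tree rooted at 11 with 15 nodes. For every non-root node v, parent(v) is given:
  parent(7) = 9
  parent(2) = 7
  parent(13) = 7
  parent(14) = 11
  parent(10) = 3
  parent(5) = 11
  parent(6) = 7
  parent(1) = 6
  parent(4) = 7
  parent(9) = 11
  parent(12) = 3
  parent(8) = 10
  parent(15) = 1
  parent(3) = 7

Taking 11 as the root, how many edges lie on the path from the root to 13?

Climbing from 13 to the root: 13–7–9–11. That's 3 steps.

3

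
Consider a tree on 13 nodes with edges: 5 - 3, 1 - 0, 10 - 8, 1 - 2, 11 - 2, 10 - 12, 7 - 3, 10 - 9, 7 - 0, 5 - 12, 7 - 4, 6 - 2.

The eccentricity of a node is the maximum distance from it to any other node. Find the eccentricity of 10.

8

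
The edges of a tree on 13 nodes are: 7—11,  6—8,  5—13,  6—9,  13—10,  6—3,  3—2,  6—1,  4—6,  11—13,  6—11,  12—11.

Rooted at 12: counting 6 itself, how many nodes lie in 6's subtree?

6's subtree: {6, 3, 8, 4, 1, 9, 2}, size 7.

7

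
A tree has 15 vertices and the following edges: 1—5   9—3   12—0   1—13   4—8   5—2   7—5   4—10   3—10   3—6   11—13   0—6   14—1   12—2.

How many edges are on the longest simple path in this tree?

BFS from 8 reaches 11 last, at distance 11; BFS from 11 confirms no node is farther.
Path: 8 - 4 - 10 - 3 - 6 - 0 - 12 - 2 - 5 - 1 - 13 - 11.

11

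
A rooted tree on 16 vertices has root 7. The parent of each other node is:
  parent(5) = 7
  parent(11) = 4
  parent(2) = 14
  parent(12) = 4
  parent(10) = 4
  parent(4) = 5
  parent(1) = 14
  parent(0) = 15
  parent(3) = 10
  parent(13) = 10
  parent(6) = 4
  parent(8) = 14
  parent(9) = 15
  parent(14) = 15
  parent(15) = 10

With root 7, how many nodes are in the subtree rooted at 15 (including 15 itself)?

15's subtree: {15, 9, 0, 14, 2, 8, 1}, size 7.

7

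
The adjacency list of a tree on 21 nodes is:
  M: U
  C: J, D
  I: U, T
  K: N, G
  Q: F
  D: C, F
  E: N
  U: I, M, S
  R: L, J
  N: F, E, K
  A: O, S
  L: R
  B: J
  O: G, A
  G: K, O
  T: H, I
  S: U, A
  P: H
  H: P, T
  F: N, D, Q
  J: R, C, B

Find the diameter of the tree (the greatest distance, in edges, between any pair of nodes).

16

Starting from P, a farthest node is L at distance 16.
One longest path: P–H–T–I–U–S–A–O–G–K–N–F–D–C–J–R–L.
So the diameter is 16.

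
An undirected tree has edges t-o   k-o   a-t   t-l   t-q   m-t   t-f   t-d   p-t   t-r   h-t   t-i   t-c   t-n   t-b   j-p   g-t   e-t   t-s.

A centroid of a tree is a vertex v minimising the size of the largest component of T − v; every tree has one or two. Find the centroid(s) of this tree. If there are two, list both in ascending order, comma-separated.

Removing t splits the tree into components of sizes 2, 2, 1, 1, 1, 1, 1, 1, 1, 1, 1, 1, 1, 1, 1, 1, 1; the largest is 2 ≤ ⌊20/2⌋ = 10.
No neighbour of t does as well, so t is the unique centroid.

t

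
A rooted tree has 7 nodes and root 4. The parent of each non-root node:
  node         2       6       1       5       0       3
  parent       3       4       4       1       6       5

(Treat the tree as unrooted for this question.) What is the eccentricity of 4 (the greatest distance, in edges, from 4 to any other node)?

Distances from 4 peak at 4, attained at 2.
4 – 1 – 5 – 3 – 2

4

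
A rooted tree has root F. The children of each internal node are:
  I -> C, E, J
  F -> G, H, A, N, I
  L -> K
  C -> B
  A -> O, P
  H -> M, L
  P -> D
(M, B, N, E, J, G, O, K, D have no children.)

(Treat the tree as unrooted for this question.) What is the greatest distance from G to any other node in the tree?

4

Distances from G peak at 4, attained at B (K, D also at distance 4).
G–F–I–C–B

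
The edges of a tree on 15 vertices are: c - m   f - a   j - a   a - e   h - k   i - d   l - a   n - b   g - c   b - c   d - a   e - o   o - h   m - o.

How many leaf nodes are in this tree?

7

Degree-1 nodes: f, g, i, j, k, l, n — 7 of them.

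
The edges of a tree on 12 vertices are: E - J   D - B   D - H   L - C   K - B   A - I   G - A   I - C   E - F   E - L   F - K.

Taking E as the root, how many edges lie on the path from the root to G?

E–L–C–I–A–G — 5 edges.

5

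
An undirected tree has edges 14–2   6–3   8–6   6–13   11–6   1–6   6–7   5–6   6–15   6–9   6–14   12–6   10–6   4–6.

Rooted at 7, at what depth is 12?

2

Path from 7 to 12: 7 – 6 – 12, which has 2 edges.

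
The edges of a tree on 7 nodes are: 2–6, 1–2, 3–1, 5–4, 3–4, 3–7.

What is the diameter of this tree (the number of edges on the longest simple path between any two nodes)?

Starting from 5, a farthest node is 6 at distance 5.
One longest path: 5 - 4 - 3 - 1 - 2 - 6.
So the diameter is 5.

5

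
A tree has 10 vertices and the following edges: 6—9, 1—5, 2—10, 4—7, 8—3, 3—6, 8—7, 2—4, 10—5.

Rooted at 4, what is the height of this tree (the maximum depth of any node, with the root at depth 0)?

5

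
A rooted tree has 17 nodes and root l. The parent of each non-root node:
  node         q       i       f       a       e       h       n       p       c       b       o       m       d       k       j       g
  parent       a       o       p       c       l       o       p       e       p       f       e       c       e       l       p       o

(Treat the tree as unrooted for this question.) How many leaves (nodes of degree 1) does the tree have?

10

Degree-1 nodes: b, d, g, h, i, j, k, m, n, q — 10 of them.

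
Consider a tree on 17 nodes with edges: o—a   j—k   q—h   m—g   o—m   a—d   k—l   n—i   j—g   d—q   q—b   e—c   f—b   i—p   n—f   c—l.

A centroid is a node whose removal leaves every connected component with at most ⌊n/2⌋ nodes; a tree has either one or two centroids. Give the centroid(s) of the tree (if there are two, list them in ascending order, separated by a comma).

a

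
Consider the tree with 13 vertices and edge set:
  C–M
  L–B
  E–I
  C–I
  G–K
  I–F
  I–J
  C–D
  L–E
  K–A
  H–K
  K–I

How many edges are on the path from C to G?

Walking from C: C – I – K – G. Length 3.

3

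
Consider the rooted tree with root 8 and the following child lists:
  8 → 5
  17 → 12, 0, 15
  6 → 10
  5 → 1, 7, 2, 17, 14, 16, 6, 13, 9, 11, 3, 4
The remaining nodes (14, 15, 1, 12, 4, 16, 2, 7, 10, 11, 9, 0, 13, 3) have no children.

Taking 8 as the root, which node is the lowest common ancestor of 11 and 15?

11's ancestor chain is 11, 5, 8 and 15's is 15, 17, 5, 8; they first meet at 5.

5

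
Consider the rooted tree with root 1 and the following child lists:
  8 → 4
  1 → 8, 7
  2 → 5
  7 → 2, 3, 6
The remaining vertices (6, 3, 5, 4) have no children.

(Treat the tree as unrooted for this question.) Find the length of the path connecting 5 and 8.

5–2–7–1–8: 4 edges.

4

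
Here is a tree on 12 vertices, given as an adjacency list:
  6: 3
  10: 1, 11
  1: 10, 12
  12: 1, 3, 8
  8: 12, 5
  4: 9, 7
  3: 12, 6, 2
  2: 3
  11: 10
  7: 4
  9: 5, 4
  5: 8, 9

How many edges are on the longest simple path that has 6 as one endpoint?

7

Distances from 6 peak at 7, attained at 7.
6-3-12-8-5-9-4-7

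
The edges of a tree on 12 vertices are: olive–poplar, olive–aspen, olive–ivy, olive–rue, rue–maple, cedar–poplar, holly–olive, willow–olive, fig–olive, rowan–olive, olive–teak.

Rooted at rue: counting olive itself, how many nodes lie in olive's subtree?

Descendants of olive (including itself): olive, poplar, fig, ivy, aspen, holly, rowan, teak, willow, cedar. That's 10.

10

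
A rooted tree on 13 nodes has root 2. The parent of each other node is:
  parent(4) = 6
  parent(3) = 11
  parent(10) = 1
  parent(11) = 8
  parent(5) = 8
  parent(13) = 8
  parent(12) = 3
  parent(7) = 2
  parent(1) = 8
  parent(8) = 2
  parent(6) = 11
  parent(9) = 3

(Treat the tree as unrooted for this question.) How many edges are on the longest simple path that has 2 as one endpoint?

4

The node farthest from 2 is 12 (4, 9 also at distance 4), via 2–8–11–3–12 — 4 edges.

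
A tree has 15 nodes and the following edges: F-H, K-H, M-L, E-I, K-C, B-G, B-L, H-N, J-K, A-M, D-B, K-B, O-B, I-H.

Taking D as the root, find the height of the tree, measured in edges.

The longest root-to-leaf path is D-B-K-H-I-E (5 edges).

5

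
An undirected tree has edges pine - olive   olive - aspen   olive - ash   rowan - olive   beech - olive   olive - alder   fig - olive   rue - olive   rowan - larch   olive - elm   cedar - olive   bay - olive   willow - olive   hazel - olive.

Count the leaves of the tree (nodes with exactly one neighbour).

Degree-1 nodes: alder, ash, aspen, bay, beech, cedar, elm, fig, hazel, larch, pine, rue, willow — 13 of them.

13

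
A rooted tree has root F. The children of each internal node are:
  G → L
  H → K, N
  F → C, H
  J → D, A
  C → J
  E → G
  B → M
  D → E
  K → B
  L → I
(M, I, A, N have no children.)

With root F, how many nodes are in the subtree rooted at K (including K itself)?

3

K's subtree: {K, B, M}, size 3.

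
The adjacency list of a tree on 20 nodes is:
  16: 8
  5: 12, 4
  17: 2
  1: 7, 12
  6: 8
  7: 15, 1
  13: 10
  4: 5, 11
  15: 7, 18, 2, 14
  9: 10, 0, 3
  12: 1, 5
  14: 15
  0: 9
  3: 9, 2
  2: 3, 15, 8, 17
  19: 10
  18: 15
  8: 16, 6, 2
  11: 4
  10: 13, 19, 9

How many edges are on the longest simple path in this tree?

A longest path is 19 - 10 - 9 - 3 - 2 - 15 - 7 - 1 - 12 - 5 - 4 - 11, with 11 edges.

11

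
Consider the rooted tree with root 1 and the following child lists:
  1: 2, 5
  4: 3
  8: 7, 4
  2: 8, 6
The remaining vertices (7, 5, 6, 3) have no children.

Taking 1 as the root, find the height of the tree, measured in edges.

4

A deepest node is 3, reached by 1–2–8–4–3.
That path has 4 edges, so the height is 4.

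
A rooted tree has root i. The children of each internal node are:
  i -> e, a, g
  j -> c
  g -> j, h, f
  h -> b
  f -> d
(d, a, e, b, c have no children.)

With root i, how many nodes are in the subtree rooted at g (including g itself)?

7

Descendants of g (including itself): g, j, h, f, c, b, d. That's 7.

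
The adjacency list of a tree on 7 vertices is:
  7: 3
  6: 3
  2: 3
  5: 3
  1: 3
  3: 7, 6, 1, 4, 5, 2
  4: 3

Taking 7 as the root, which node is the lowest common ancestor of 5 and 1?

3

Ancestors of 5 (toward the root): 5, 3, 7.
Ancestors of 1: 1, 3, 7.
The deepest node appearing in both lists is 3.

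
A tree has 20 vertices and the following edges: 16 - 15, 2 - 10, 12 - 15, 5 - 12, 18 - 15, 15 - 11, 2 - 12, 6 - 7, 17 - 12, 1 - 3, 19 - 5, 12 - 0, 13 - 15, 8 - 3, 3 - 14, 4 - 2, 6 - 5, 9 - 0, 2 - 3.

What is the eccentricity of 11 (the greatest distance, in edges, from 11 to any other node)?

5

Distances from 11 peak at 5, attained at 7 (1, 14, 8 also at distance 5).
11-15-12-5-6-7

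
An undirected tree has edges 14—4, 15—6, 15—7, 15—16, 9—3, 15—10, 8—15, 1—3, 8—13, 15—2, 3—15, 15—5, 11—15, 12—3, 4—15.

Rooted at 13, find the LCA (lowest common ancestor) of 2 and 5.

15

2's ancestor chain is 2, 15, 8, 13 and 5's is 5, 15, 8, 13; they first meet at 15.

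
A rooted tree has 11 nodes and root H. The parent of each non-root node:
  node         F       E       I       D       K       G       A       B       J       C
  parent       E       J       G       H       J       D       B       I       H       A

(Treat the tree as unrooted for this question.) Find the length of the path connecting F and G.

Walking from F: F – E – J – H – D – G. Length 5.

5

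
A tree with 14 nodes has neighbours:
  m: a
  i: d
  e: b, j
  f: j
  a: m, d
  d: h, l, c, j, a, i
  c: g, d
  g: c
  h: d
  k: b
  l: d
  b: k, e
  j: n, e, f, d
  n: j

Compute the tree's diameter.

6

A longest path is k - b - e - j - d - a - m, with 6 edges.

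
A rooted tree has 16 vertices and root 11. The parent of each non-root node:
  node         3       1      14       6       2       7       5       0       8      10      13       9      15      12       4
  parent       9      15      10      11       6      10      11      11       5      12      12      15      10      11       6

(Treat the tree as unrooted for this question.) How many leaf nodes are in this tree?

Exactly 9 nodes have a single neighbour: 0, 1, 2, 3, 4, 7, 8, 13, 14.

9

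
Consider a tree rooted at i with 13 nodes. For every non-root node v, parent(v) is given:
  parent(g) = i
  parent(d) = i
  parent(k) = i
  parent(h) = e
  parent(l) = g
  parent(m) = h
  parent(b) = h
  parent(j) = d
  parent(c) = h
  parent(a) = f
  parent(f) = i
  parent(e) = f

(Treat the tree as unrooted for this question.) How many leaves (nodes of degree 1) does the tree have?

Exactly 7 nodes have a single neighbour: a, b, c, j, k, l, m.

7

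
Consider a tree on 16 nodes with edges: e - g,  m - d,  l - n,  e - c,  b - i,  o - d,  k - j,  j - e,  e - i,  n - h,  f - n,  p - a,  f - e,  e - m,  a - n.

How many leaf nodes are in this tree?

The leaves are b, c, g, h, k, l, o, p.
That is 8 leaves.

8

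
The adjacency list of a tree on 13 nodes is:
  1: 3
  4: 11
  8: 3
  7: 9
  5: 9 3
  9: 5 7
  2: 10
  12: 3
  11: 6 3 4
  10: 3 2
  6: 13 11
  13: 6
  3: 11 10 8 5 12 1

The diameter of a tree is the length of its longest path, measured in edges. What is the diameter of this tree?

6

Starting from 13, a farthest node is 7 at distance 6.
One longest path: 13 - 6 - 11 - 3 - 5 - 9 - 7.
So the diameter is 6.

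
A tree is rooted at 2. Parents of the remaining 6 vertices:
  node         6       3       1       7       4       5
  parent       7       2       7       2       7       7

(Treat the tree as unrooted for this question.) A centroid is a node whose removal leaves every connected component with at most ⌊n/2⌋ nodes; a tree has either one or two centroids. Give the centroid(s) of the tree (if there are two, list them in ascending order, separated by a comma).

If 7 is removed the pieces have sizes 2, 1, 1, 1, 1, all ≤ ⌊7/2⌋ = 3.
No neighbour of 7 does as well, so 7 is the unique centroid.

7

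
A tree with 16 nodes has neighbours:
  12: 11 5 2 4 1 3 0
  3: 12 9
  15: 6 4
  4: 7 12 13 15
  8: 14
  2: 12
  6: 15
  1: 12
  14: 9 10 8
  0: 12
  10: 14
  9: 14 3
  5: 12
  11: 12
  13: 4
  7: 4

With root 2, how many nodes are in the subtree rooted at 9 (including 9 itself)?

4

Descendants of 9 (including itself): 9, 14, 10, 8. That's 4.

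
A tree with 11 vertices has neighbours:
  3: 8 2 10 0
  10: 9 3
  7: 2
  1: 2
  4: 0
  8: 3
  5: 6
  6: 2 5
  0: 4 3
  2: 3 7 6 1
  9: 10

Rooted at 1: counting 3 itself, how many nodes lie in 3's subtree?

3's subtree: {3, 10, 8, 0, 9, 4}, size 6.

6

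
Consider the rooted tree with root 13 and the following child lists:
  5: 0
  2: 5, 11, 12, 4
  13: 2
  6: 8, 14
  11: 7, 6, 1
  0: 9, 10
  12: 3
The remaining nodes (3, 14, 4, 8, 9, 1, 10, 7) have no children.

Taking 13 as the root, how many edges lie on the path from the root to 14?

Climbing from 14 to the root: 14–6–11–2–13. That's 4 steps.

4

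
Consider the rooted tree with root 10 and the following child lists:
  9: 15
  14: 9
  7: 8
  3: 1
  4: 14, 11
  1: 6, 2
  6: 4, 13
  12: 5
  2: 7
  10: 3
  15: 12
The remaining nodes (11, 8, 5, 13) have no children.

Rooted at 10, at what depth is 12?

8

Climbing from 12 to the root: 12–15–9–14–4–6–1–3–10. That's 8 steps.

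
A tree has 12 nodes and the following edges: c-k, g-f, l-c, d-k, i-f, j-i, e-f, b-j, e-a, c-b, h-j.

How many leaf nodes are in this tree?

5

The leaves are a, d, g, h, l.
That is 5 leaves.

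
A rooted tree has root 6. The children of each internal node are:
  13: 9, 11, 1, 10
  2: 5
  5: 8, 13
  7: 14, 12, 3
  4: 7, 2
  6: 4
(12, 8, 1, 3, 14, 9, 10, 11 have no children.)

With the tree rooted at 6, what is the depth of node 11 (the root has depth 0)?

5

Path from 6 to 11: 6–4–2–5–13–11, which has 5 edges.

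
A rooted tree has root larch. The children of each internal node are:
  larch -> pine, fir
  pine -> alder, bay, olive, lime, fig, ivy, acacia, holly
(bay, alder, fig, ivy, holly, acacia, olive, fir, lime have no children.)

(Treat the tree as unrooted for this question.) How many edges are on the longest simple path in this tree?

3

BFS from fir reaches acacia last, at distance 3; BFS from acacia confirms no node is farther.
Path: fir – larch – pine – acacia.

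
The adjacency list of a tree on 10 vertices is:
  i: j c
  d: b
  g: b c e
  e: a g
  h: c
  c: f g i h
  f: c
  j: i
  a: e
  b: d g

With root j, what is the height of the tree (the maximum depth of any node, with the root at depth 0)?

a sits deepest: j – i – c – g – e – a — 5 edges from the root.

5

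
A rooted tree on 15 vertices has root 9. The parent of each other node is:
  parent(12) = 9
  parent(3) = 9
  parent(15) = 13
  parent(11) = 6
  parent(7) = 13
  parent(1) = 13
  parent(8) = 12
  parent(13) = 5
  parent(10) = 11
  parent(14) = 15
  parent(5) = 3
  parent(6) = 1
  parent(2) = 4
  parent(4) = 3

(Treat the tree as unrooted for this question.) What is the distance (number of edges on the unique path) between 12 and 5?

3

The path is 12 – 9 – 3 – 5, which has 3 edges.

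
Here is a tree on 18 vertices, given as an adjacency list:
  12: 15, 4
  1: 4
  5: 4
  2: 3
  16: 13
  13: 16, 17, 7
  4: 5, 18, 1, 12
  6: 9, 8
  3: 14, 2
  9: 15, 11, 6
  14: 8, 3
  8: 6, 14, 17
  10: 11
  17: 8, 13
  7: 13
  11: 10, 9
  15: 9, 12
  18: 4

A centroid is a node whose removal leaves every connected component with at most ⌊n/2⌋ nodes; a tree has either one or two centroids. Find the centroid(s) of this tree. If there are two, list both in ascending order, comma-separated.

6, 9

If 9 is removed the pieces have sizes 9, 6, 2, all ≤ ⌊18/2⌋ = 9.
6 is adjacent to 9 and is also a centroid (the largest component after removing it is likewise 9).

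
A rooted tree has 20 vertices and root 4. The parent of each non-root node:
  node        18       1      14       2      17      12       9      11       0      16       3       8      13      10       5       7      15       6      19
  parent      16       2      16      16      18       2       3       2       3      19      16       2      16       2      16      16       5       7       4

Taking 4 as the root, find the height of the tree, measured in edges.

4

The longest root-to-leaf path is 4 – 19 – 16 – 2 – 12 (4 edges).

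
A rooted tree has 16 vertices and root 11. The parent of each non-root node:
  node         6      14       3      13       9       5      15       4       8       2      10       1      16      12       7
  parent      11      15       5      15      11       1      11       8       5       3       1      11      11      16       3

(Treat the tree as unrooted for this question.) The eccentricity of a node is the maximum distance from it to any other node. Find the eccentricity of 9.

5

The node farthest from 9 is 7 (2, 4 also at distance 5), via 9 – 11 – 1 – 5 – 3 – 7 — 5 edges.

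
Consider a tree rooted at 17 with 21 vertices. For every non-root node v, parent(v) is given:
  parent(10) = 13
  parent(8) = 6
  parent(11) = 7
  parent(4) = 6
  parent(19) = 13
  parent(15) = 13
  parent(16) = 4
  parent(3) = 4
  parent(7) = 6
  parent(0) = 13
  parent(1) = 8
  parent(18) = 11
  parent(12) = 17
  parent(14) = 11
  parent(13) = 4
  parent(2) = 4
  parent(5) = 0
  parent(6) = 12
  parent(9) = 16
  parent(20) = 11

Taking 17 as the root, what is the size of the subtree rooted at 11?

The subtree rooted at 11 contains: 11, 20, 18, 14 — 4 nodes.

4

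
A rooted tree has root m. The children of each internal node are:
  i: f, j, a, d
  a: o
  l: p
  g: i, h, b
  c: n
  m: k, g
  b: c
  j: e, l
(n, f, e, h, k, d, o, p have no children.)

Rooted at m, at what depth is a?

3

m–g–i–a — 3 edges.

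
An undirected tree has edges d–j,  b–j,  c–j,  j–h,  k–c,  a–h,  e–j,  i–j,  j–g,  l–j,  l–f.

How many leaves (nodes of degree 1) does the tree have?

8

Exactly 8 nodes have a single neighbour: a, b, d, e, f, g, i, k.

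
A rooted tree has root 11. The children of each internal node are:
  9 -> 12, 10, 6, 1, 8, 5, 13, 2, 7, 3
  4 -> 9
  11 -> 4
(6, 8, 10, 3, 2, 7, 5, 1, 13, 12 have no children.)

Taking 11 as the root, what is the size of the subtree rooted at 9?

11

Descendants of 9 (including itself): 9, 13, 1, 8, 12, 10, 5, 7, 3, 6, 2. That's 11.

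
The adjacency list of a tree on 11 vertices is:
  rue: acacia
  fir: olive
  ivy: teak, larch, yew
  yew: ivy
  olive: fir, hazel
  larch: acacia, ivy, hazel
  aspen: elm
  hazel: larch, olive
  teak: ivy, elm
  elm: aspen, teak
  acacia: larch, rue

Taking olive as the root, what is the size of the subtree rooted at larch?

8

Descendants of larch (including itself): larch, acacia, ivy, rue, yew, teak, elm, aspen. That's 8.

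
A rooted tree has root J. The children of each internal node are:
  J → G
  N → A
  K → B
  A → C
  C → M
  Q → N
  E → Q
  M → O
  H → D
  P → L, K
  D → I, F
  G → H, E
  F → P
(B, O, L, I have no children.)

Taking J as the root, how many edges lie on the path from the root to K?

Path from J to K: J – G – H – D – F – P – K, which has 6 edges.

6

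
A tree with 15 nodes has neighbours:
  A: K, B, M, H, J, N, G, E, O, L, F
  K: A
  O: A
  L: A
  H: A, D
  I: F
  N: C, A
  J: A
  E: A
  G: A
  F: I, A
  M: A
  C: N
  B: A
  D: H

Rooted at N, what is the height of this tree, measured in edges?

3

I sits deepest: N-A-F-I — 3 edges from the root.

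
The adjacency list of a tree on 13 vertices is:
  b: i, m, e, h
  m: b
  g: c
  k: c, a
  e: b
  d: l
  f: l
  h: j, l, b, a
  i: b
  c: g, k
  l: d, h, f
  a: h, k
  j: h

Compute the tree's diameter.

6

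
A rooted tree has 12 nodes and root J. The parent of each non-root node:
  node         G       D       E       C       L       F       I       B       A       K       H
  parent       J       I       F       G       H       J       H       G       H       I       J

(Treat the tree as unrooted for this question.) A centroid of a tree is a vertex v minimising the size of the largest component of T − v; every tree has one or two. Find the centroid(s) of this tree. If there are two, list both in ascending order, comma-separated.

H, J

If J is removed the pieces have sizes 6, 3, 2, all ≤ ⌊12/2⌋ = 6.
Its neighbour H also leaves a largest component of size 6, so both are centroids.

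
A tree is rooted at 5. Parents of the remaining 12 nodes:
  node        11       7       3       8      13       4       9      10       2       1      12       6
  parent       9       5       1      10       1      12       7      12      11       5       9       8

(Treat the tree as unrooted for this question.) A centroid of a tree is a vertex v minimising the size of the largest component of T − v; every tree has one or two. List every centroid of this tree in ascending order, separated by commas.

If 9 is removed the pieces have sizes 5, 5, 2, all ≤ ⌊13/2⌋ = 6.
Every other node leaves some component of size > 6, so the centroid is unique.

9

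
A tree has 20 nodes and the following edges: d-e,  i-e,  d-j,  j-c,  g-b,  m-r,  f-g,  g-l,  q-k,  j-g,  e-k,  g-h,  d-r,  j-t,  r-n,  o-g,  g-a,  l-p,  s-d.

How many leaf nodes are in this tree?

Exactly 13 nodes have a single neighbour: a, b, c, f, h, i, m, n, o, p, q, s, t.

13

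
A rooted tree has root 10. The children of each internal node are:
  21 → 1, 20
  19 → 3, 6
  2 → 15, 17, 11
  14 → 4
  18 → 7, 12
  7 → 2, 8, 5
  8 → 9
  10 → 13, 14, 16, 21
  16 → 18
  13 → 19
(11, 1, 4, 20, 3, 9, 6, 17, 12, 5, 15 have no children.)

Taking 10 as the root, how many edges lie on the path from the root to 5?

4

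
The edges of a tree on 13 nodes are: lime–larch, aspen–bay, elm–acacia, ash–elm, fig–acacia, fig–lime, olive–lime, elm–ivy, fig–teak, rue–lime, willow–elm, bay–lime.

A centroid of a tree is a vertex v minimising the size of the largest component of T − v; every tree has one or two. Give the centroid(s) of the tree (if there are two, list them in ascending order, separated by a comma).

fig

Removing fig splits the tree into components of sizes 6, 5, 1; the largest is 6 ≤ ⌊13/2⌋ = 6.
Every other node leaves some component of size > 6, so the centroid is unique.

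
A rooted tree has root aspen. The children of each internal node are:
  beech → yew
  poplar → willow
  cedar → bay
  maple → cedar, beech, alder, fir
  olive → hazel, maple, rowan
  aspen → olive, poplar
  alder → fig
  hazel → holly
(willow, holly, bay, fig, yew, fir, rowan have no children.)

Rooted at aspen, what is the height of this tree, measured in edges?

yew sits deepest: aspen → olive → maple → beech → yew — 4 edges from the root.

4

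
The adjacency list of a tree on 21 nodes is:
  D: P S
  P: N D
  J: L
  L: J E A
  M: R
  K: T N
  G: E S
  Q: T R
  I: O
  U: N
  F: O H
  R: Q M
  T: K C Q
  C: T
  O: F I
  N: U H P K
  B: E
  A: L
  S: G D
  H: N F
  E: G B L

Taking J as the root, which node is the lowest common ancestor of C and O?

N

Path C→root: C T K N P D S G E L J; path O→root: O F H N P D S G E L J.
First common node: N.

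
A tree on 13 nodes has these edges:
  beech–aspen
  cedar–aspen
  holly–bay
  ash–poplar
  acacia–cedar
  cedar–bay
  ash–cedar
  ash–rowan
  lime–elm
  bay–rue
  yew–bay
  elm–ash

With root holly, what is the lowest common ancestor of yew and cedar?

bay

Ancestors of yew (toward the root): yew, bay, holly.
Ancestors of cedar: cedar, bay, holly.
The deepest node appearing in both lists is bay.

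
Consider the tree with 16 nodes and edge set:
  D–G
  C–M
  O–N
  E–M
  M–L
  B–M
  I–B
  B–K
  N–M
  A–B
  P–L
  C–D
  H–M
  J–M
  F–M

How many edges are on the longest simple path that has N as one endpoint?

4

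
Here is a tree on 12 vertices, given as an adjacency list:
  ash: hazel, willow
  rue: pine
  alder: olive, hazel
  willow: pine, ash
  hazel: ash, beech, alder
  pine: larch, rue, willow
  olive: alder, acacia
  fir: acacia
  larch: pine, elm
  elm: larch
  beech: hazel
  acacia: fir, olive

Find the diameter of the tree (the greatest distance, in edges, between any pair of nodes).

9

A longest path is fir-acacia-olive-alder-hazel-ash-willow-pine-larch-elm, with 9 edges.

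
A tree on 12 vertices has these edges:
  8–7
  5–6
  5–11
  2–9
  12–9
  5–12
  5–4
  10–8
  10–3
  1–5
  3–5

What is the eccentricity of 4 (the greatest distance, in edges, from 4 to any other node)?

5

The node farthest from 4 is 7, via 4–5–3–10–8–7 — 5 edges.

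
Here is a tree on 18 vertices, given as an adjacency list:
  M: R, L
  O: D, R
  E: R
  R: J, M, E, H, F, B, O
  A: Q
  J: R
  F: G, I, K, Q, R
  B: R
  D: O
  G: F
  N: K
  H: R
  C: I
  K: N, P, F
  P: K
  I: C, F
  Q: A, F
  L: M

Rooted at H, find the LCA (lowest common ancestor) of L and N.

R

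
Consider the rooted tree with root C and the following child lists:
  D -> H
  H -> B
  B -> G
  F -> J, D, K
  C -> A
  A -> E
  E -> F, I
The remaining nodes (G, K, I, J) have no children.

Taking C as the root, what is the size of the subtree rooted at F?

7

F's subtree: {F, D, K, J, H, B, G}, size 7.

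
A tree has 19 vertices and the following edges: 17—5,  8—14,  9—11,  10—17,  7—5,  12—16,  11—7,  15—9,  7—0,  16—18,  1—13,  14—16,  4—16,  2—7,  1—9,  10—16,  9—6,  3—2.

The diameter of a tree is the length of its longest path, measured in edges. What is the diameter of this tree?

10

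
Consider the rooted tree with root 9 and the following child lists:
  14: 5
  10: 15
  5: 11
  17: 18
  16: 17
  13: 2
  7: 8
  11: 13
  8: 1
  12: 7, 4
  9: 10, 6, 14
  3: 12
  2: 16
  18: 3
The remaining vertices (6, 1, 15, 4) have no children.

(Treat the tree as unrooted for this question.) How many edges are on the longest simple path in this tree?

Starting from 1, a farthest node is 15 at distance 15.
One longest path: 1 - 8 - 7 - 12 - 3 - 18 - 17 - 16 - 2 - 13 - 11 - 5 - 14 - 9 - 10 - 15.
So the diameter is 15.

15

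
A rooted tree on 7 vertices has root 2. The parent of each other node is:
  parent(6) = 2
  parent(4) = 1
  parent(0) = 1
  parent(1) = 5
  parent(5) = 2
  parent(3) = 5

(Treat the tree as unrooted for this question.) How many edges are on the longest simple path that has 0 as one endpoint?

4

A farthest node from 0 is 6.
The path 0 – 1 – 5 – 2 – 6 has 4 edges.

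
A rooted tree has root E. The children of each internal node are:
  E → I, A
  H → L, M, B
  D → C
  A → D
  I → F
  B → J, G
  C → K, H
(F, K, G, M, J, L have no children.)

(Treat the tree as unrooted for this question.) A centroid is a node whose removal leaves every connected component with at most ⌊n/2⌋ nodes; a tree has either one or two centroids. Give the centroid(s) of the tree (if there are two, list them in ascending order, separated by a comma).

If C is removed the pieces have sizes 6, 5, 1, all ≤ ⌊13/2⌋ = 6.
Every other node leaves some component of size > 6, so the centroid is unique.

C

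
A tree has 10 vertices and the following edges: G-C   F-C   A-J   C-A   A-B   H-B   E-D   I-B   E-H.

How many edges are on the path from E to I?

3

The path is E – H – B – I, which has 3 edges.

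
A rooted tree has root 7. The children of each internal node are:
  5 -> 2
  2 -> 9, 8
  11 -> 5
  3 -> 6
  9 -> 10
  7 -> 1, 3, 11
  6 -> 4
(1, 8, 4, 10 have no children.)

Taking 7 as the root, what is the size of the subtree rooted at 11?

6

Descendants of 11 (including itself): 11, 5, 2, 8, 9, 10. That's 6.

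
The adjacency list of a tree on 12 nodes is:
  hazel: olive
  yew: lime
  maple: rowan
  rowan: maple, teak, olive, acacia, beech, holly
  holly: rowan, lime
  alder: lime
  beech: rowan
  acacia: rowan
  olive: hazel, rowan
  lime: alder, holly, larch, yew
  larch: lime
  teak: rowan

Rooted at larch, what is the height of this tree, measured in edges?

The longest root-to-leaf path is larch – lime – holly – rowan – olive – hazel (5 edges).

5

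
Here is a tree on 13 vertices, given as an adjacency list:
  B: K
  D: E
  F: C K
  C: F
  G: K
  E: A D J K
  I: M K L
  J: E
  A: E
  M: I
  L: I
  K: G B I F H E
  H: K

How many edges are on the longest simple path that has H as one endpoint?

The node farthest from H is C (M, L, D, A, J also at distance 3), via H–K–F–C — 3 edges.

3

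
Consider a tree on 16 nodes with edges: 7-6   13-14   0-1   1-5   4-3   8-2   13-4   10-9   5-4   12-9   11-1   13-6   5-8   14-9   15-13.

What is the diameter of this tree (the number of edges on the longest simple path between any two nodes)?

7

A longest path is 12-9-14-13-4-5-8-2, with 7 edges.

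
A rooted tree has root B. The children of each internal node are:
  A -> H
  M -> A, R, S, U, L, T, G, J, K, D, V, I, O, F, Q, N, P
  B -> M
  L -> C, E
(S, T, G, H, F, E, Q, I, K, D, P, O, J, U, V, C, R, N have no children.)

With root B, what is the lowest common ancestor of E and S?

Ancestors of E (toward the root): E, L, M, B.
Ancestors of S: S, M, B.
The deepest node appearing in both lists is M.

M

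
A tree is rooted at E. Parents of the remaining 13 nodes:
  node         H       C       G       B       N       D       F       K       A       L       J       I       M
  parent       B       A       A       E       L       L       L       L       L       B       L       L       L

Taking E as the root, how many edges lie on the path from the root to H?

Climbing from H to the root: H–B–E. That's 2 steps.

2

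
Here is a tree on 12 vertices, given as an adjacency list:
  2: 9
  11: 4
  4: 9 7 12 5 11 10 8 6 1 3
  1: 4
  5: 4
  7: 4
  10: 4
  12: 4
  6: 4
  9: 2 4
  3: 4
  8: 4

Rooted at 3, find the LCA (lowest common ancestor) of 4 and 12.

4's ancestor chain is 4, 3 and 12's is 12, 4, 3; they first meet at 4.

4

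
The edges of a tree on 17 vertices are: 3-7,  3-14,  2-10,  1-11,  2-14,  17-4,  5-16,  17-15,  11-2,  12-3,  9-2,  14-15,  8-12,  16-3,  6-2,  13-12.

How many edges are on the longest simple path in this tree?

A longest path is 5 – 16 – 3 – 14 – 15 – 17 – 4, with 6 edges.

6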